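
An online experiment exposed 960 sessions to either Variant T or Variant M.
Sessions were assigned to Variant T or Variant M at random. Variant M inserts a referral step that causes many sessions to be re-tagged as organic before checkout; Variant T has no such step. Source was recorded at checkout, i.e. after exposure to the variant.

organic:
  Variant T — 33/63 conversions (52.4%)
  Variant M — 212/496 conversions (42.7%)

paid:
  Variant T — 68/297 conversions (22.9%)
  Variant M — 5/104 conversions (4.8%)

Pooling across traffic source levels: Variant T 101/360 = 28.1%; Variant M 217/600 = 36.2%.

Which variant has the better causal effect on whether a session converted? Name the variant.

Variant M

Within every traffic source level Variant T has the higher rate, yet pooled Variant M does — Simpson's reversal.
Traffic source lies on the pathway variant → traffic source → outcome, so adjusting for it blocks the indirect effect. For the total causal effect of variant, use the unadjusted pooled rates.
Pooled: Variant T 28.1% vs Variant M 36.2%; Variant M is higher overall.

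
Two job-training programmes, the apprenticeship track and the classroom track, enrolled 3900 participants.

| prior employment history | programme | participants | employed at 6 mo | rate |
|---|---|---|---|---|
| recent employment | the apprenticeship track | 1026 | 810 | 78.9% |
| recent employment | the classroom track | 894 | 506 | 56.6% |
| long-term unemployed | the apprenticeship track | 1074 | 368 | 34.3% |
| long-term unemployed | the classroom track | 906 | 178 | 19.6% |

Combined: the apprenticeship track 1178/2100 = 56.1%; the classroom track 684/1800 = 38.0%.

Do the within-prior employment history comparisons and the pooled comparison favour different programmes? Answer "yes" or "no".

no

Within each prior employment history level (recent employment 78.9% vs 56.6%; long-term unemployed 34.3% vs 19.6%), the apprenticeship track has the higher rate every time. Pooled: 56.1% vs 38.0% — the apprenticeship track has the higher rate overall. They agree.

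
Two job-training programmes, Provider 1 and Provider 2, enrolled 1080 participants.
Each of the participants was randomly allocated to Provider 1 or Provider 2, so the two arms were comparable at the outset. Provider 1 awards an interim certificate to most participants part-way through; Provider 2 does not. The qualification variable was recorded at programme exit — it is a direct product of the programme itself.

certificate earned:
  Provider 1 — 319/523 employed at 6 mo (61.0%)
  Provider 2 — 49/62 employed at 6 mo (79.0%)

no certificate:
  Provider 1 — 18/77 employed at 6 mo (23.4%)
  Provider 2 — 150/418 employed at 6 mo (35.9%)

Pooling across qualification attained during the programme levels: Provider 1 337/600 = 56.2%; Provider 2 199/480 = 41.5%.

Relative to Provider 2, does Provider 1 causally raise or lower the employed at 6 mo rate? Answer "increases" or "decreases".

The qualification attained during the programme-specific comparison favours Provider 2 throughout, but the pooled figures favour Provider 1. The question is whether to condition on qualification attained during the programme.
Stratifying would compare programmes among participants the programmes themselves sorted into qualification attained during the programme groups — a form of selection on an intermediate. The unconditioned pooled rates give the total causal effect.
Pooled: Provider 1 56.2% vs Provider 2 41.5%; Provider 1 is higher overall.

increases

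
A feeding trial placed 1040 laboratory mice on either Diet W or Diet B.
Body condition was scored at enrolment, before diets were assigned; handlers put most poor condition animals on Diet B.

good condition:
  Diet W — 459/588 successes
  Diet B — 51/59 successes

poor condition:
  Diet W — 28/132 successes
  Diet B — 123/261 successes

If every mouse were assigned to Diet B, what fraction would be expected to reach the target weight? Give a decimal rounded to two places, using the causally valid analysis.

Since starting body condition is a pre-existing factor (not a product of the diet) and it affects the outcome on its own, it is a confounder. The stratified rates, not the pooled rate, identify the causal effect.
Standardising Diet B to the population starting body condition mix: 0.622·51/59 + 0.378·123/261 = 0.716.

0.72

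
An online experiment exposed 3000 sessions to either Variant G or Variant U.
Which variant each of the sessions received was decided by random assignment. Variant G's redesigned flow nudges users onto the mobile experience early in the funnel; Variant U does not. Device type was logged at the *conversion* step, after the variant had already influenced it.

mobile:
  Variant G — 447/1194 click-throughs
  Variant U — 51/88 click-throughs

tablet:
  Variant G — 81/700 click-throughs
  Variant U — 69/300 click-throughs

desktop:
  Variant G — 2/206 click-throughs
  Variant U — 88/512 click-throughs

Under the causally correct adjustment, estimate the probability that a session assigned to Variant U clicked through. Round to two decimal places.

Device type is downstream of the variant. One should not condition on a consequence of treatment, so the overall rates are the right comparison.
So P(outcome | do(Variant U)) is just the pooled rate for Variant U: 208/900 = 0.231.

0.23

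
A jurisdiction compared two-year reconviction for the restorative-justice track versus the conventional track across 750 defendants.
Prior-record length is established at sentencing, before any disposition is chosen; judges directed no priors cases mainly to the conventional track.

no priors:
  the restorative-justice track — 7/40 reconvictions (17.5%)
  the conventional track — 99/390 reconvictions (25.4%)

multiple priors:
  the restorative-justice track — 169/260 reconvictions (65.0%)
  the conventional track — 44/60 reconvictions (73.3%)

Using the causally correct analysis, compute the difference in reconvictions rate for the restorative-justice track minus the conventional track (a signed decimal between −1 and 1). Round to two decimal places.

-0.08

Nothing the disposition does changes prior-record length; the imbalance is an allocation artefact. With prior-record length also predicting the outcome, the pooled figure is confounded, and the within-stratum comparison is the causal one.
Adjusting over the population distribution of prior-record length: 0.573·(0.175−0.254) + 0.427·(0.650−0.733) = -0.081.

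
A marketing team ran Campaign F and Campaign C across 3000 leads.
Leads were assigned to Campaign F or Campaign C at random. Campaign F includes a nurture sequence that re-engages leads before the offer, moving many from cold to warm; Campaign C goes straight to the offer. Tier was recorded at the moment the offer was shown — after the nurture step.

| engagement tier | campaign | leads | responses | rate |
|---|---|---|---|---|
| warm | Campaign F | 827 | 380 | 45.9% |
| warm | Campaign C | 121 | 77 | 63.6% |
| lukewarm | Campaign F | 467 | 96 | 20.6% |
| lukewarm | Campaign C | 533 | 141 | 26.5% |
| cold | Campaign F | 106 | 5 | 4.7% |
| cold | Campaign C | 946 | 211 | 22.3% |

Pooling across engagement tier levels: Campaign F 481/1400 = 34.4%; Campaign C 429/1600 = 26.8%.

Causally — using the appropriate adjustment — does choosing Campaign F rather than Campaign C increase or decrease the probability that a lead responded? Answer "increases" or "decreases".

increases

The stratified and pooled comparisons disagree (Campaign C wins within each engagement tier; Campaign F wins overall), so the answer turns on the causal role of engagement tier.
Because the campaign influences engagement tier, engagement tier is a post-treatment mediator, not a confounder. Stratifying on it would bias the estimate; the causal effect is the crude pooled difference.
Pooled: Campaign F 34.4% vs Campaign C 26.8%; Campaign F is higher overall.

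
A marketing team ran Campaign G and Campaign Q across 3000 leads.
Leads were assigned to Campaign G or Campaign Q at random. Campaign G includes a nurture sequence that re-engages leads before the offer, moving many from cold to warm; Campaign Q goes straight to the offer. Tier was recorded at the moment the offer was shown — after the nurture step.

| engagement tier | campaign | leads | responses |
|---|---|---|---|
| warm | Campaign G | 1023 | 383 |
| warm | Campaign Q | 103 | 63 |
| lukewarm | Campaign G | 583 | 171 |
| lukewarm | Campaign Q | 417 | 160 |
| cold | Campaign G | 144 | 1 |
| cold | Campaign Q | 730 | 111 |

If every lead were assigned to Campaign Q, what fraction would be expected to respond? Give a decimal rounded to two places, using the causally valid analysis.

The distribution of engagement tier is itself part of what the campaign does — it is an intermediate outcome. Holding it fixed would remove that part of the effect; the total effect is the pooled difference.
So P(outcome | do(Campaign Q)) is just the pooled rate for Campaign Q: 334/1250 = 0.267.

0.27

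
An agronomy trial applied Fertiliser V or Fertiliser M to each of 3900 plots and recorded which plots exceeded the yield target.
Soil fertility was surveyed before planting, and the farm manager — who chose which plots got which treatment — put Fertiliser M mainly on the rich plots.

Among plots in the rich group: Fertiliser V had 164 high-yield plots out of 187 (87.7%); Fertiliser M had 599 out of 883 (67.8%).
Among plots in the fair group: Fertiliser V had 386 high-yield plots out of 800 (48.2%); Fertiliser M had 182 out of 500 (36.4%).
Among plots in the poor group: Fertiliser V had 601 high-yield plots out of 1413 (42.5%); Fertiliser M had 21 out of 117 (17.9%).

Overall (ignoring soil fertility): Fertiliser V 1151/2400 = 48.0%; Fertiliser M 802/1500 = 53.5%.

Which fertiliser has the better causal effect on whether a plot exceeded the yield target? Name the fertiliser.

Fertiliser V

Fertiliser V is higher inside every soil fertility stratum but Fertiliser M is higher in aggregate. Whether to stratify depends on how soil fertility relates to the fertiliser.
Nothing the fertiliser does changes soil fertility; the imbalance is an allocation artefact. With soil fertility also predicting the outcome, the pooled figure is confounded, and the within-stratum comparison is the causal one.
Within each level — rich: 87.7% vs 67.8%; fair: 48.2% vs 36.4%; poor: 42.5% vs 17.9% — Fertiliser V is higher every time.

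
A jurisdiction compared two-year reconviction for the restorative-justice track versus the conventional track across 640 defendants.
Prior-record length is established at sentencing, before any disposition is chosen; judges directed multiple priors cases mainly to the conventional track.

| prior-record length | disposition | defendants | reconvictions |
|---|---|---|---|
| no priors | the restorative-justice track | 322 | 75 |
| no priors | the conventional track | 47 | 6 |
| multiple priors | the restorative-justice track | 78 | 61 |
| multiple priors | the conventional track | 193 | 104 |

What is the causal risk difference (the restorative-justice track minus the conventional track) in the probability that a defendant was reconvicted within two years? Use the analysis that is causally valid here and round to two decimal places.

Nothing the disposition does changes prior-record length; the imbalance is an allocation artefact. With prior-record length also predicting the outcome, the pooled figure is confounded, and the within-stratum comparison is the causal one.
Adjusting over the population distribution of prior-record length: 0.577·(0.233−0.128) + 0.423·(0.782−0.539) = +0.164.

+0.16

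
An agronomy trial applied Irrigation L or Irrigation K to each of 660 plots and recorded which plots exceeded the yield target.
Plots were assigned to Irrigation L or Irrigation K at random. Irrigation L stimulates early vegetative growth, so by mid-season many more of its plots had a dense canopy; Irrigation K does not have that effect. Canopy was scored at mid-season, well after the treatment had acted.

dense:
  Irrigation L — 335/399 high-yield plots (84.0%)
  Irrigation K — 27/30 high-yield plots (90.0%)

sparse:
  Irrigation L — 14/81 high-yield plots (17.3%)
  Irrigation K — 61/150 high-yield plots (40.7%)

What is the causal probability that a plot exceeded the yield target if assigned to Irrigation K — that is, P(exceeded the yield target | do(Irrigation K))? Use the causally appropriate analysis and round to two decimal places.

Mid-season canopy here is a post-treatment variable shaped by the irrigation; conditioning on it would introduce bias rather than remove it. The overall comparison is the causal one.
So P(outcome | do(Irrigation K)) is just the pooled rate for Irrigation K: 88/180 = 0.489.

0.49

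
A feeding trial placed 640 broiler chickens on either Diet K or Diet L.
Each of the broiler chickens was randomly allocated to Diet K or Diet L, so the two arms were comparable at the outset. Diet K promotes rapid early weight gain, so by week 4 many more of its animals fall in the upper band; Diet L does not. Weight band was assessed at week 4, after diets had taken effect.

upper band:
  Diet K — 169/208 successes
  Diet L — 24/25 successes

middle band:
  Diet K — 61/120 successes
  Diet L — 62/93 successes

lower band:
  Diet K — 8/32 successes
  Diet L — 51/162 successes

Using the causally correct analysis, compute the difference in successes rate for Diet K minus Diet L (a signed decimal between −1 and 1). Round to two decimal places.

The distribution of week-4 weight band is itself part of what the diet does — it is an intermediate outcome. Holding it fixed would remove that part of the effect; the total effect is the pooled difference.
The causal difference is the pooled difference: 0.661 − 0.489 = +0.172.

+0.17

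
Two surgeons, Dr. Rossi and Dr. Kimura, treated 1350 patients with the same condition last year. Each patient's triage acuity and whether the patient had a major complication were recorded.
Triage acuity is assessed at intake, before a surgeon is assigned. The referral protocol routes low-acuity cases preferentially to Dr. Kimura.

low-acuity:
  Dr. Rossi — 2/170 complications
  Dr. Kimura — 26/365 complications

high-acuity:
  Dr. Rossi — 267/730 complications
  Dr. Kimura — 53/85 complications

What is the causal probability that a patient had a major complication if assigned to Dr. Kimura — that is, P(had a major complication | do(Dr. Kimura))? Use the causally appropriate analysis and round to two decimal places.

0.40

Within every triage acuity level Dr. Rossi has the lower rate, yet pooled Dr. Kimura does — Simpson's reversal.
The imbalance in triage acuity arose from how patients were allocated, not from anything the surgeon did; and triage acuity independently affects the outcome. The pooled gap is confounded — condition on triage acuity.
Standardising Dr. Kimura to the population triage acuity mix: 0.396·26/365 + 0.604·53/85 = 0.405.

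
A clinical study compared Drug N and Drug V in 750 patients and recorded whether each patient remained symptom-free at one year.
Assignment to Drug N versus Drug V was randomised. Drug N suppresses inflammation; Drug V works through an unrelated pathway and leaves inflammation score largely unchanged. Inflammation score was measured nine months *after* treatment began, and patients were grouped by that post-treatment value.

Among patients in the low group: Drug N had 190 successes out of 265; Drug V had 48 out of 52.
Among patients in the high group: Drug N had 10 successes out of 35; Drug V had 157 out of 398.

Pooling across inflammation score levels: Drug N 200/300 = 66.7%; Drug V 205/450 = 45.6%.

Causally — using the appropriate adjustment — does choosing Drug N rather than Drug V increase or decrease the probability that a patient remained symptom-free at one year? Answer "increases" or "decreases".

The stratified and pooled comparisons disagree (Drug V wins within each inflammation score; Drug N wins overall), so the answer turns on the causal role of inflammation score.
Inflammation score lies on the pathway drug → inflammation score → outcome, so adjusting for it blocks the indirect effect. For the total causal effect of drug, use the unadjusted pooled rates.
Pooled: Drug N 66.7% vs Drug V 45.6%; Drug N is higher overall.

increases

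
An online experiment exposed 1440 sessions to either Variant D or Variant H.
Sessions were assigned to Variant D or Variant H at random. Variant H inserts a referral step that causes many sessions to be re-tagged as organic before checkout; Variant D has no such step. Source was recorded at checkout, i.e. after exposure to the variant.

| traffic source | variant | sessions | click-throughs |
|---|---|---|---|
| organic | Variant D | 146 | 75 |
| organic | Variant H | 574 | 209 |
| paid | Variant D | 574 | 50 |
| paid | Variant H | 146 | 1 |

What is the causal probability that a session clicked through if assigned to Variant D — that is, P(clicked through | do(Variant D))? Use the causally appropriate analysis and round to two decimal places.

0.17

Traffic source here is a post-treatment variable shaped by the variant; conditioning on it would introduce bias rather than remove it. The overall comparison is the causal one.
So P(outcome | do(Variant D)) is just the pooled rate for Variant D: 125/720 = 0.174.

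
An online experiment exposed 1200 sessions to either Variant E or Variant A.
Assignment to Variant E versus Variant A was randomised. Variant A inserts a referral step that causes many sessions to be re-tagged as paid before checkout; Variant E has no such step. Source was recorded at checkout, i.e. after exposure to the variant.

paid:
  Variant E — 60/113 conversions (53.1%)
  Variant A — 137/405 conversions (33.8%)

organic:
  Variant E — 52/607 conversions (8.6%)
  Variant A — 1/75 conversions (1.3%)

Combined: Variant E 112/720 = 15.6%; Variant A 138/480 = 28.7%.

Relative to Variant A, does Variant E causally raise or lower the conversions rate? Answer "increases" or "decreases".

The distribution of traffic source is itself part of what the variant does — it is an intermediate outcome. Holding it fixed would remove that part of the effect; the total effect is the pooled difference.
Pooled: Variant E 15.6% vs Variant A 28.7%; Variant A is higher overall.

decreases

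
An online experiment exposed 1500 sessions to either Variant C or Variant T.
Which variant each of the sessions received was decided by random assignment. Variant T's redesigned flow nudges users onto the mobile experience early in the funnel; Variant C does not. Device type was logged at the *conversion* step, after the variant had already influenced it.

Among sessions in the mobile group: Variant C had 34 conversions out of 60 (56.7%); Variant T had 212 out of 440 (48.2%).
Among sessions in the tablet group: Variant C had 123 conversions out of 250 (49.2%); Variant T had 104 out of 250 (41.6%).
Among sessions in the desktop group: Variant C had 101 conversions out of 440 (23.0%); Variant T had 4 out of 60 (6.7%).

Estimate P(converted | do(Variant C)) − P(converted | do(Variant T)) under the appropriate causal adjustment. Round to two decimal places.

Within every device type level Variant C has the higher rate, yet pooled Variant T does — Simpson's reversal.
Device type is downstream of the variant. One should not condition on a consequence of treatment, so the overall rates are the right comparison.
The causal difference is the pooled difference: 0.344 − 0.427 = -0.083.

-0.08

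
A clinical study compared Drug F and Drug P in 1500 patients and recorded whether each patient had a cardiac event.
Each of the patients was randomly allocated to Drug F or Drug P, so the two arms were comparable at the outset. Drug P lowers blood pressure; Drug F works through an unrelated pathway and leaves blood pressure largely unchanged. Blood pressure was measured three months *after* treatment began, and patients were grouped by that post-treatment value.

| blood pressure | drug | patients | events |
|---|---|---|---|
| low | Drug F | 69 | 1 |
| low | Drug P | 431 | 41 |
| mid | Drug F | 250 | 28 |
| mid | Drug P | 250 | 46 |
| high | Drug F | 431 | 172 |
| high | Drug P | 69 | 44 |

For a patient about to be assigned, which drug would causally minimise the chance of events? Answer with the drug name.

The distribution of blood pressure is itself part of what the drug does — it is an intermediate outcome. Holding it fixed would remove that part of the effect; the total effect is the pooled difference.
Pooled: Drug F 26.8% vs Drug P 17.5%; Drug P is lower overall.

Drug P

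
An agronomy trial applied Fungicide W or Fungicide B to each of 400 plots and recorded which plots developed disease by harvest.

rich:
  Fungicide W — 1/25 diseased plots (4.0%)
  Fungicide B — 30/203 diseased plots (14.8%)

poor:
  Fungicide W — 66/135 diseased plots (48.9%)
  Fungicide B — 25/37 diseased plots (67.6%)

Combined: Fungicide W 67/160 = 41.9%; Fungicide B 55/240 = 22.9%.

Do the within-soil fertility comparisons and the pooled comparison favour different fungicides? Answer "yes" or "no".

Within each soil fertility level (rich 4.0% vs 14.8%; poor 48.9% vs 67.6%), Fungicide W has the lower rate every time. Pooled: 41.9% vs 22.9% — Fungicide B has the lower rate overall. The two comparisons disagree.

yes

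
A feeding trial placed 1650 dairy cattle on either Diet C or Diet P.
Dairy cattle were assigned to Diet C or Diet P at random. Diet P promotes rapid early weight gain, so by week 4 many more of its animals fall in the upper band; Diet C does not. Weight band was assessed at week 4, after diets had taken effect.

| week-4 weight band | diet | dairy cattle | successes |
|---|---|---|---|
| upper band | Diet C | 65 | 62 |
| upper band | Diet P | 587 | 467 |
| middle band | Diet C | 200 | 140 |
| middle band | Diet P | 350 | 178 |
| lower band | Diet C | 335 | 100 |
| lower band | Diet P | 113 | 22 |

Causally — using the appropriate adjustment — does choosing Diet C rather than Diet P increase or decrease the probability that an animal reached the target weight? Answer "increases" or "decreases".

The distribution of week-4 weight band is itself part of what the diet does — it is an intermediate outcome. Holding it fixed would remove that part of the effect; the total effect is the pooled difference.
Pooled: Diet C 50.3% vs Diet P 63.5%; Diet P is higher overall.

decreases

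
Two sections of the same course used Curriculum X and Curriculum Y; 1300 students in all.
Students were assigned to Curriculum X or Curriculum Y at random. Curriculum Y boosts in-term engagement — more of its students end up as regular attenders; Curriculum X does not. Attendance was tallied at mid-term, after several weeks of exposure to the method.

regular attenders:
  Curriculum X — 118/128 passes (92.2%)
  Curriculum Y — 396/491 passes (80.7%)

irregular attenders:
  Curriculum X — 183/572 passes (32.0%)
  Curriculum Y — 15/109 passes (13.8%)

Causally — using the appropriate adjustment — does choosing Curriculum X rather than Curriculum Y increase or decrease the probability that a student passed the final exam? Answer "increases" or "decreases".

decreases

The stratified and pooled comparisons disagree (Curriculum X wins within each mid-term attendance; Curriculum Y wins overall), so the answer turns on the causal role of mid-term attendance.
Mid-term attendance lies on the pathway teaching method → mid-term attendance → outcome, so adjusting for it blocks the indirect effect. For the total causal effect of teaching method, use the unadjusted pooled rates.
Pooled: Curriculum X 43.0% vs Curriculum Y 68.5%; Curriculum Y is higher overall.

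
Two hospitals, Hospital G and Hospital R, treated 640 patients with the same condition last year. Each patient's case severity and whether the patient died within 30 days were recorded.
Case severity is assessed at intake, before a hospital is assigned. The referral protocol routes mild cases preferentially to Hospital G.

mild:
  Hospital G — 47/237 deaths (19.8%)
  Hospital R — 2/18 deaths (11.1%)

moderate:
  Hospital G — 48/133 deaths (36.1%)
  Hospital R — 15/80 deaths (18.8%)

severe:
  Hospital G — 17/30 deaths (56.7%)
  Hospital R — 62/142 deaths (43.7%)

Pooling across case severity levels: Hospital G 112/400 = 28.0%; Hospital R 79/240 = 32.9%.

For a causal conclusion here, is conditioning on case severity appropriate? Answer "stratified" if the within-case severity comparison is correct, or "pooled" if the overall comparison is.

The stratified and pooled comparisons disagree (Hospital R wins within each case severity; Hospital G wins overall), so the answer turns on the causal role of case severity.
Case severity differs across hospitals for reasons unrelated to any effect of the hospital itself, and it separately predicts the outcome — a classic confounder. We must compare within case severity levels.
Within each level — mild: 19.8% vs 11.1%; moderate: 36.1% vs 18.8%; severe: 56.7% vs 43.7% — Hospital R is lower every time.

stratified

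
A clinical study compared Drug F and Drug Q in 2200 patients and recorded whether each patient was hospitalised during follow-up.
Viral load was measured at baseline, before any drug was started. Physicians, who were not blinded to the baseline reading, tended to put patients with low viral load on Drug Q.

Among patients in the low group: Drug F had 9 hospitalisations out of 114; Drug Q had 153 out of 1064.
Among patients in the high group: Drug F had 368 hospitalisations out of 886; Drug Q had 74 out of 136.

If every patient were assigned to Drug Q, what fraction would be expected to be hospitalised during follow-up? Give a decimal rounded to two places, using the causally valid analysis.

0.33

Within every viral load level Drug F has the lower rate, yet pooled Drug Q does — Simpson's reversal.
Viral load is set before the drug has any effect — it is not caused by the drug — and it independently drives the outcome. That makes it a confounder, so the causal comparison is within viral load levels.
Standardising Drug Q to the population viral load mix: 0.535·153/1064 + 0.465·74/136 = 0.330.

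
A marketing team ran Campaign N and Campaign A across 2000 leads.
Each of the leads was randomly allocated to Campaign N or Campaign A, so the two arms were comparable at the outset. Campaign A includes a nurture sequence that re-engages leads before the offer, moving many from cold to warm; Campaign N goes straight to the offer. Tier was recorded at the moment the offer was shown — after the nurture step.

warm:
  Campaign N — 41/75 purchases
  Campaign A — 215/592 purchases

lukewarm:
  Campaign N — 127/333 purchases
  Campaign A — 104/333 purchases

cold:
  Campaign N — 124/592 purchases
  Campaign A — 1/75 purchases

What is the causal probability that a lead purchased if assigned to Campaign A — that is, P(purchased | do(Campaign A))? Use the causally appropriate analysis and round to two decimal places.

Campaign N is higher inside every engagement tier stratum but Campaign A is higher in aggregate. Whether to stratify depends on how engagement tier relates to the campaign.
Engagement tier lies on the pathway campaign → engagement tier → outcome, so adjusting for it blocks the indirect effect. For the total causal effect of campaign, use the unadjusted pooled rates.
So P(outcome | do(Campaign A)) is just the pooled rate for Campaign A: 320/1000 = 0.320.

0.32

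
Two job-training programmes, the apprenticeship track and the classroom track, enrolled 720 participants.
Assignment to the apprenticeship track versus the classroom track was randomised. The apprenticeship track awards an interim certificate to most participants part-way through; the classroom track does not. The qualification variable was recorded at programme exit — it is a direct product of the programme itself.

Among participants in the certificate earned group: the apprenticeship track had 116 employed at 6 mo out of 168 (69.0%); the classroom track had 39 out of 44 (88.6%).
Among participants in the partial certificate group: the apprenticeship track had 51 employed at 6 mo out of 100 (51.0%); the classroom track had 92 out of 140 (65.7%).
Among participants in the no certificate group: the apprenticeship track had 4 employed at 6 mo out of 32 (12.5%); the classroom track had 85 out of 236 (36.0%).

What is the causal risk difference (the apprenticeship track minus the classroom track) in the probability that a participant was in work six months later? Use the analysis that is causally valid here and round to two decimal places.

Qualification attained during the programme here is a post-treatment variable shaped by the programme; conditioning on it would introduce bias rather than remove it. The overall comparison is the causal one.
The causal difference is the pooled difference: 0.570 − 0.514 = +0.056.

+0.06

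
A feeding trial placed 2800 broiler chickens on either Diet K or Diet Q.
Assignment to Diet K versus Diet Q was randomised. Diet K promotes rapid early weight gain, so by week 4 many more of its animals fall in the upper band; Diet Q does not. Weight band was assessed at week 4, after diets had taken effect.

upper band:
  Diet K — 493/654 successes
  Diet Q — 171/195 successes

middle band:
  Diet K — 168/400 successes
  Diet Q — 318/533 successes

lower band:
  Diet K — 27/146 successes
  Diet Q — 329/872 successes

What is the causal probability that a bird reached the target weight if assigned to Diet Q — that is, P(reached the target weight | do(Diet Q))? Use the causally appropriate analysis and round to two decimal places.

Diet Q is higher inside every week-4 weight band stratum but Diet K is higher in aggregate. Whether to stratify depends on how week-4 weight band relates to the diet.
Week-4 weight band is downstream of the diet. One should not condition on a consequence of treatment, so the overall rates are the right comparison.
So P(outcome | do(Diet Q)) is just the pooled rate for Diet Q: 818/1600 = 0.511.

0.51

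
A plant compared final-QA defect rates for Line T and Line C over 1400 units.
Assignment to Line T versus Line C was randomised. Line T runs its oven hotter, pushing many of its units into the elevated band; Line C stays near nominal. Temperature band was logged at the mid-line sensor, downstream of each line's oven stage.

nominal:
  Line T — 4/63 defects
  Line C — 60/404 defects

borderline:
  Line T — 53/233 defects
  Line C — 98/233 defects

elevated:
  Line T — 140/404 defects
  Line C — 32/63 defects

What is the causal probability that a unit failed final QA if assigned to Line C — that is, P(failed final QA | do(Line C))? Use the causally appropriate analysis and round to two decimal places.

The in-process temperature band-specific comparison favours Line T throughout, but the pooled figures favour Line C. The question is whether to condition on in-process temperature band.
In-process temperature band here is a post-treatment variable shaped by the line; conditioning on it would introduce bias rather than remove it. The overall comparison is the causal one.
So P(outcome | do(Line C)) is just the pooled rate for Line C: 190/700 = 0.271.

0.27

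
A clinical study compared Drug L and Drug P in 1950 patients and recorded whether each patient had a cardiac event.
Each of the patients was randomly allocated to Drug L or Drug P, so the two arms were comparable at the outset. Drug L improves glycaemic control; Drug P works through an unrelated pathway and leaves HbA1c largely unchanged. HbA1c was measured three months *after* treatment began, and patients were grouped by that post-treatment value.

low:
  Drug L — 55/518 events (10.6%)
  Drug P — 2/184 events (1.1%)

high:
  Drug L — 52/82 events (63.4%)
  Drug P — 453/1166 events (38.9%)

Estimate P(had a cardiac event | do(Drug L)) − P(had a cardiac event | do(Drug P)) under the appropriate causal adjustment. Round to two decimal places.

-0.16

Stratifying would compare drugs among patients the drugs themselves sorted into HbA1c groups — a form of selection on an intermediate. The unconditioned pooled rates give the total causal effect.
The causal difference is the pooled difference: 0.178 − 0.337 = -0.159.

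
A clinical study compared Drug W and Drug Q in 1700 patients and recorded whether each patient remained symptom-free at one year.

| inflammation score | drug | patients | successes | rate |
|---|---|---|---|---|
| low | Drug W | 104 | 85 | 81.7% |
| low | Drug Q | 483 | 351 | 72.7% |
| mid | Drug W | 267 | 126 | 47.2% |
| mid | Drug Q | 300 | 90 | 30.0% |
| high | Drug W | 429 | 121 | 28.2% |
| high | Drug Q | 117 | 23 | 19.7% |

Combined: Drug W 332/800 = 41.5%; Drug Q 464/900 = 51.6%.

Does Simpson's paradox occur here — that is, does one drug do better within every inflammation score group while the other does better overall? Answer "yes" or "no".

Within each inflammation score level (low 81.7% vs 72.7%; mid 47.2% vs 30.0%; high 28.2% vs 19.7%), Drug W has the higher rate every time. Pooled: 41.5% vs 51.6% — Drug Q has the higher rate overall. The two comparisons disagree.

yes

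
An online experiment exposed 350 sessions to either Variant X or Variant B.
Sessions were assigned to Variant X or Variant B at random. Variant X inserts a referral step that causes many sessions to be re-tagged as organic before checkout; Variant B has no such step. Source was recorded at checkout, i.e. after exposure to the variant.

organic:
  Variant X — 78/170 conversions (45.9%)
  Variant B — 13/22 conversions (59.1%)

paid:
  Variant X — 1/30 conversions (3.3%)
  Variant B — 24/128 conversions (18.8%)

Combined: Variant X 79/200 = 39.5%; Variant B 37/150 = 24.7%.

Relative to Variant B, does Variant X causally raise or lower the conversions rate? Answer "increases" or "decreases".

increases

Traffic source here is a post-treatment variable shaped by the variant; conditioning on it would introduce bias rather than remove it. The overall comparison is the causal one.
Pooled: Variant X 39.5% vs Variant B 24.7%; Variant X is higher overall.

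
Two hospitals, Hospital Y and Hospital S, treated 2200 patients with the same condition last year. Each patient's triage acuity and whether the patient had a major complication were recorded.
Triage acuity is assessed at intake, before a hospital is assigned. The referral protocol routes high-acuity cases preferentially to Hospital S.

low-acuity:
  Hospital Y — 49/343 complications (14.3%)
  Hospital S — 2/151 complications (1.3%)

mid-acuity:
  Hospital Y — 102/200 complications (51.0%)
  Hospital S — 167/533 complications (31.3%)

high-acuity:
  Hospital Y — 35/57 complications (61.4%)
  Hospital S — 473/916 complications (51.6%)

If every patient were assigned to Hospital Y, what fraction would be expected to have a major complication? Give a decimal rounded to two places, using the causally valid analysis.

Triage acuity differs across hospitals for reasons unrelated to any effect of the hospital itself, and it separately predicts the outcome — a classic confounder. We must compare within triage acuity levels.
Standardising Hospital Y to the population triage acuity mix: 0.225·49/343 + 0.333·102/200 + 0.442·35/57 = 0.474.

0.47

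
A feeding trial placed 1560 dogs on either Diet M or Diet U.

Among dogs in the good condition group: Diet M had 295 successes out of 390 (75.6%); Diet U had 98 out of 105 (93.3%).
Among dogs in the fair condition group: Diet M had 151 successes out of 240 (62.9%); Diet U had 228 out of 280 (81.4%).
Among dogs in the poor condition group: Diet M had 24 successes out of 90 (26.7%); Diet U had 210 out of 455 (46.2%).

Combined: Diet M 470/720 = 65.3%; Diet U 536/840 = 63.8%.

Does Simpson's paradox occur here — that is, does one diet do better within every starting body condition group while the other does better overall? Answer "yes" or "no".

yes

Within each starting body condition level (good condition 75.6% vs 93.3%; fair condition 62.9% vs 81.4%; poor condition 26.7% vs 46.2%), Diet U has the higher rate every time. Pooled: 65.3% vs 63.8% — Diet M has the higher rate overall. The two comparisons disagree.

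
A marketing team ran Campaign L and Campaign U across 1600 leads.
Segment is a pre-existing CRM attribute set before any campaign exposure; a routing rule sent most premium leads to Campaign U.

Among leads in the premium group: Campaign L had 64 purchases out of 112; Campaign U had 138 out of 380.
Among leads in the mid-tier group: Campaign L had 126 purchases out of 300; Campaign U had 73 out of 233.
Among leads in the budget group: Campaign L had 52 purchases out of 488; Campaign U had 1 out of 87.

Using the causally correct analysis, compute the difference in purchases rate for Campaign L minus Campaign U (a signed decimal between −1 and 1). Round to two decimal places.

Here customer segment is a common cause — it drives both which campaign a case falls under and the outcome. The crude comparison mixes populations; the stratum-specific rates are the causally relevant ones.
Adjusting over the population distribution of customer segment: 0.307·(0.571−0.363) + 0.333·(0.420−0.313) + 0.359·(0.107−0.011) = +0.134.

+0.13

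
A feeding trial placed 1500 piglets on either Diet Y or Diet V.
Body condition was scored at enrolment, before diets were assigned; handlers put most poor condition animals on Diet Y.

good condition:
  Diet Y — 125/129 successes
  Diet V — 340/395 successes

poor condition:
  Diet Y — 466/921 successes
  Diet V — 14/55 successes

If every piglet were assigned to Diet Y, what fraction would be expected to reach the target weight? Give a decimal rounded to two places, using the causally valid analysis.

0.67

Nothing the diet does changes starting body condition; the imbalance is an allocation artefact. With starting body condition also predicting the outcome, the pooled figure is confounded, and the within-stratum comparison is the causal one.
Standardising Diet Y to the population starting body condition mix: 0.349·125/129 + 0.651·466/921 = 0.668.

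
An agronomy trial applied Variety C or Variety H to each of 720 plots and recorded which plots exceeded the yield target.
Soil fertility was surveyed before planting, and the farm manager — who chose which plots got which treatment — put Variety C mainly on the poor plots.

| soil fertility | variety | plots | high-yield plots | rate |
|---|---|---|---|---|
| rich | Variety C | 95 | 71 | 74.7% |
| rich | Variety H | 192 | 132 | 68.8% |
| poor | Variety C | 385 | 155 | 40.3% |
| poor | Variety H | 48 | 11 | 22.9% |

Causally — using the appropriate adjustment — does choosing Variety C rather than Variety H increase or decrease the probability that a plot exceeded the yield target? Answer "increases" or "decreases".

increases

Here soil fertility is a common cause — it drives both which variety a case falls under and the outcome. The crude comparison mixes populations; the stratum-specific rates are the causally relevant ones.
Within each level — rich: 74.7% vs 68.8%; poor: 40.3% vs 22.9% — Variety C is higher every time.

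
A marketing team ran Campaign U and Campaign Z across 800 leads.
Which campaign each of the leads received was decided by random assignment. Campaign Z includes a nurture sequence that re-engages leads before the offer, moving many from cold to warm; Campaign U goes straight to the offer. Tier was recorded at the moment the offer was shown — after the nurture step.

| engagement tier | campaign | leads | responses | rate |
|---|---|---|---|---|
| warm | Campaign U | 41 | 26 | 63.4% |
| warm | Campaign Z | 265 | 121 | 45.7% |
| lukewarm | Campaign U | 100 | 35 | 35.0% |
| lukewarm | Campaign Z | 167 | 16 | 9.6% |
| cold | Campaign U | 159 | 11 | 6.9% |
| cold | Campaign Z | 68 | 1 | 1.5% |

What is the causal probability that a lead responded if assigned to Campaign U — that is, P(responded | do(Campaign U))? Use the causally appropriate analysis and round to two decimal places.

0.24

Engagement tier is recorded after the campaign and is itself shifted by it — it sits on the causal path from campaign to outcome. Conditioning on a mediator would strip out part of the effect we want; the pooled comparison gives the total causal effect.
So P(outcome | do(Campaign U)) is just the pooled rate for Campaign U: 72/300 = 0.240.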